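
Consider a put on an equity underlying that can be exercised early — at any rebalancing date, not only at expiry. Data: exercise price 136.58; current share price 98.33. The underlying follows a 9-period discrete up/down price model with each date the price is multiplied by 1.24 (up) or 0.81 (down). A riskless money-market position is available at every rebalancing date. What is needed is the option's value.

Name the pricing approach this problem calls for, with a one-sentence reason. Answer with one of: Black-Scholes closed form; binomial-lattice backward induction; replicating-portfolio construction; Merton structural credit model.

Key observation: with exercise allowed before expiry on a discrete up/down model (9 steps from spot 98.33), the strike-136.58 put's value must be rolled back through the tree testing early exercise at each node.

framework: binomial-lattice backward induction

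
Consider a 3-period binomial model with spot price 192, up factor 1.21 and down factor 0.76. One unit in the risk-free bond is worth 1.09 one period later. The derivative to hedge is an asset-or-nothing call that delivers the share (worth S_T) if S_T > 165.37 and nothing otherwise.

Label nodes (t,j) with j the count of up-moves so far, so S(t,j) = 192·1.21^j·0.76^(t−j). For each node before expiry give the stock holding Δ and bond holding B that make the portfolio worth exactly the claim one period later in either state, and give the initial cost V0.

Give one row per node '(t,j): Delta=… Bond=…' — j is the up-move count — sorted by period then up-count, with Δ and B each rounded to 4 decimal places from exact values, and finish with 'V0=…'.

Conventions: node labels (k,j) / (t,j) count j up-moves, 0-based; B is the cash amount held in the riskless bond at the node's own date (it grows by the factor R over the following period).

(0,0): Delta=1.4767 Bond=-108.9701
(1,0): Delta=2.1889 Bond=-222.7076
(1,1): Delta=1.3140 Bond=-80.9846
(2,0): Delta=0.0000 Bond=0.0000
(2,1): Delta=2.6889 Bond=-331.0245
(2,2): Delta=1.0000 Bond=0.0000
V0=174.5554

No-arbitrage ⇒ martingale measure with p* = (R−d)/(u−d) = 0.7333.
At maturity the claim pays: V(3,0)=0.0000, V(3,1)=0.0000, V(3,2)=213.6415, V(3,3)=340.1397
(2,0): S=110.8992. Δ = (V_up−V_dn)/(S_up−S_dn) = (0.0000−0.0000)/(134.1880−84.2834) = 0.0000. V = [p*·0.0000 + (1−p*)·0.0000]/1.09 = 0.0000. B = V − Δ·S = 0.0000.
(2,1): S=176.5632. Δ = (V_up−V_dn)/(S_up−S_dn) = (213.6415−0.0000)/(213.6415−134.1880) = 2.6889. V = [p*·213.6415 + (1−p*)·0.0000]/1.09 = 143.7343. B = V − Δ·S = -331.0245.
(2,2): S=281.1072. Δ = (V_up−V_dn)/(S_up−S_dn) = (340.1397−213.6415)/(340.1397−213.6415) = 1.0000. V = [p*·340.1397 + (1−p*)·213.6415]/1.09 = 281.1072. B = V − Δ·S = 0.0000.
(1,0): S=145.9200. Δ = (V_up−V_dn)/(S_up−S_dn) = (143.7343−0.0000)/(176.5632−110.8992) = 2.1889. V = [p*·143.7343 + (1−p*)·0.0000]/1.09 = 96.7020. B = V − Δ·S = -222.7076.
(1,1): S=232.3200. Δ = (V_up−V_dn)/(S_up−S_dn) = (281.1072−143.7343)/(281.1072−176.5632) = 1.3140. V = [p*·281.1072 + (1−p*)·143.7343]/1.09 = 224.2885. B = V − Δ·S = -80.9846.
(0,0): S=192.0000. Δ = (V_up−V_dn)/(S_up−S_dn) = (224.2885−96.7020)/(232.3200−145.9200) = 1.4767. V = [p*·224.2885 + (1−p*)·96.7020]/1.09 = 174.5554. B = V − Δ·S = -108.9701.
Sanity check at the root: Δ(0,0)·S0 + B(0,0) reproduces V0 = 174.5554.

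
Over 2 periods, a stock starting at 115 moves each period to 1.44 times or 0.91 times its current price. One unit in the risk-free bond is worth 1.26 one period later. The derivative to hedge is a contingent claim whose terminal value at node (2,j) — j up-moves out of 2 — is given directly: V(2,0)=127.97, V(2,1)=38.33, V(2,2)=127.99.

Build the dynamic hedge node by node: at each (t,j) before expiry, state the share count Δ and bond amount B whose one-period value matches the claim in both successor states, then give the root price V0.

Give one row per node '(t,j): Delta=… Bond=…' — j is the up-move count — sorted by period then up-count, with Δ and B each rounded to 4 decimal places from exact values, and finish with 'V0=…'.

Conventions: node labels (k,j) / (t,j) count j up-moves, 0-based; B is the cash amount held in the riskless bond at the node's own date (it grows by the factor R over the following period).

(0,0): Delta=0.3746 Bond=12.2094
(1,0): Delta=-1.6162 Bond=223.7144
(1,1): Delta=1.0216 Bond=-91.7576
V0=55.2847

No-arbitrage ⇒ martingale measure with p* = (R−d)/(u−d) = 0.6604.
Expiry values: V(2,0)=127.9700, V(2,1)=38.3300, V(2,2)=127.9900
(1,0): S=104.6500. Δ = (V_up−V_dn)/(S_up−S_dn) = (38.3300−127.9700)/(150.6960−95.2315) = -1.6162. V = [p*·38.3300 + (1−p*)·127.9700]/1.26 = 54.5824. B = V − Δ·S = 223.7144.
(1,1): S=165.6000. Δ = (V_up−V_dn)/(S_up−S_dn) = (127.9900−38.3300)/(238.4640−150.6960) = 1.0216. V = [p*·127.9900 + (1−p*)·38.3300]/1.26 = 77.4122. B = V − Δ·S = -91.7576.
(0,0): S=115.0000. Δ = (V_up−V_dn)/(S_up−S_dn) = (77.4122−54.5824)/(165.6000−104.6500) = 0.3746. V = [p*·77.4122 + (1−p*)·54.5824]/1.26 = 55.2847. B = V − Δ·S = 12.2094.
Sanity check at the root: Δ(0,0)·S0 + B(0,0) reproduces V0 = 55.2847.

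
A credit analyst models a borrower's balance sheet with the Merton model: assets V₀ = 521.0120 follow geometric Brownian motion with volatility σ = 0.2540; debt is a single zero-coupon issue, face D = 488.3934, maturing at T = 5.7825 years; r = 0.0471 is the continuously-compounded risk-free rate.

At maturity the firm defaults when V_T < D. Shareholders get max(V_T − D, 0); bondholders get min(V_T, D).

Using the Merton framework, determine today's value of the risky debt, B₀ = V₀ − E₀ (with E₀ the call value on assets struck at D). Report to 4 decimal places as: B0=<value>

B0=324.1186

Work the structural quantities from V₀ = 521.0120 against face 488.3934:
d₁ = [ln(V₀/D) + (r + σ²/2)T] / (σ√T)
   = [ln(521.0120/488.3934) + (0.0471 + 0.5·0.2540²)·5.7825] / (0.2540·√5.7825)
   = [0.064652 + 0.458888] / 0.610789 = 0.857152
d₂ = d₁ − σ√T = 0.857152 − 0.610789 = 0.246363
N(d₁) = 0.804320,  N(d₂) = 0.597299,  e^(−rT) = 0.761583
E₀ = V₀·N(d₁) − D·e^(−rT)·N(d₂)
   = 521.0120·0.804320 − 488.3934·0.761583·0.597299 = 196.893362
B₀ = V₀ − E₀ = 521.0120 − 196.893362 = 324.118638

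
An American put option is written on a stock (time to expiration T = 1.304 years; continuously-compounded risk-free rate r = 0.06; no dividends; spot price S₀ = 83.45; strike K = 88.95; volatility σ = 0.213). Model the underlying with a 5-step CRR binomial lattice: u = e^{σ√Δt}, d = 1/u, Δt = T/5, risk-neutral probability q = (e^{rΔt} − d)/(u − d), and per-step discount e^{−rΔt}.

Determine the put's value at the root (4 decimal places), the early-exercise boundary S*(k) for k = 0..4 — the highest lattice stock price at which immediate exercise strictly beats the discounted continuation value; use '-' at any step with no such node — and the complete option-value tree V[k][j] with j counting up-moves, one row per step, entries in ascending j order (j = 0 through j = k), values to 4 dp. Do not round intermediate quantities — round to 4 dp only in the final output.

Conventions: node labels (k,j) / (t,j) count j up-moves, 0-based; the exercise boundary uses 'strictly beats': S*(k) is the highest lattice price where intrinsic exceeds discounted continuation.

params: Δt=0.26080 u=1.11491 d=0.89693 q=0.54518 e^(-rΔt)=0.98447
t_5 payoffs: 40.5080 28.7351 14.1011 0.0000 0.0000 0.0000
t_4: node(4,0) S=54.0086 payoff=34.9414 vs cont=33.5603 → 34.9414 [stop]  node(4,1) S=67.1343 payoff=21.8157 vs cont=20.4346 → 21.8157 [stop]  node(4,2) S=83.4500 payoff=5.5000 vs cont=6.3138 → 6.3138 [wait]  node(4,3) S=103.7309 payoff=0.0000 vs cont=0.0000 → 0.0000 [wait]  node(4,4) S=128.9406 payoff=0.0000 vs cont=0.0000 → 0.0000 [wait]  ⇒ S*(4)=67.1343
t_3: node(3,0) S=60.2149 payoff=28.7351 vs cont=27.3541 → 28.7351 [stop]  node(3,1) S=74.8489 payoff=14.1011 vs cont=13.1568 → 14.1011 [stop]  node(3,2) S=93.0395 payoff=0.0000 vs cont=2.8271 → 2.8271 [wait]  node(3,3) S=115.6509 payoff=0.0000 vs cont=0.0000 → 0.0000 [wait]  ⇒ S*(3)=74.8489
t_2: node(2,0) S=67.1343 payoff=21.8157 vs cont=20.4346 → 21.8157 [stop]  node(2,1) S=83.4500 payoff=5.5000 vs cont=7.8312 → 7.8312 [wait]  node(2,2) S=103.7309 payoff=0.0000 vs cont=1.2658 → 1.2658 [wait]  ⇒ S*(2)=67.1343
t_1: node(1,0) S=74.8489 payoff=14.1011 vs cont=13.9712 → 14.1011 [stop]  node(1,1) S=93.0395 payoff=0.0000 vs cont=4.1858 → 4.1858 [wait]  ⇒ S*(1)=74.8489
t_0: node(0,0) S=83.4500 payoff=5.5000 vs cont=8.5605 → 8.5605 [wait]  ⇒ S*(0)=-

price = 8.5605
boundary = - 74.8489 67.1343 74.8489 67.1343
tree:
8.5605
14.1011 4.1858
21.8157 7.8312 1.2658
28.7351 14.1011 2.8271 0.0000
34.9414 21.8157 6.3138 0.0000 0.0000
40.5080 28.7351 14.1011 0.0000 0.0000 0.0000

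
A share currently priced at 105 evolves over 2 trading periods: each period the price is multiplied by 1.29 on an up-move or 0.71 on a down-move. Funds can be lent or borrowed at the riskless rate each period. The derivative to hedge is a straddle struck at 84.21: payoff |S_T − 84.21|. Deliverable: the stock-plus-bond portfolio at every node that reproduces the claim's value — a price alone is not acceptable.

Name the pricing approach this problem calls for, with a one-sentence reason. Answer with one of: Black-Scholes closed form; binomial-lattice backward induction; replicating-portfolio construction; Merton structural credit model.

Key observation: the deliverable is the dynamic trading strategy on the 2-step tree (spot 105, moves 1.29 and 0.71), so the valuation must go through the node-by-node replicating-portfolio solve.

framework: replicating-portfolio construction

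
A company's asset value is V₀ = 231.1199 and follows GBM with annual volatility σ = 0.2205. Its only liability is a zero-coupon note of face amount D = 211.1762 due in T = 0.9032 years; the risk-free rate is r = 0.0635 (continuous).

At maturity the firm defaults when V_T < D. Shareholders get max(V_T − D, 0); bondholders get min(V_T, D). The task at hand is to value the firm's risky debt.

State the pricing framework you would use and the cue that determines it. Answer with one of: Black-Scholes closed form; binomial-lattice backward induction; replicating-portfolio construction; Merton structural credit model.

Key observation: assets follow a GBM and default happens iff V_T < 211.1762; valuing claims on that split (equity as a call, risky debt as the residual) is the structural model's definition.

framework: Merton structural credit model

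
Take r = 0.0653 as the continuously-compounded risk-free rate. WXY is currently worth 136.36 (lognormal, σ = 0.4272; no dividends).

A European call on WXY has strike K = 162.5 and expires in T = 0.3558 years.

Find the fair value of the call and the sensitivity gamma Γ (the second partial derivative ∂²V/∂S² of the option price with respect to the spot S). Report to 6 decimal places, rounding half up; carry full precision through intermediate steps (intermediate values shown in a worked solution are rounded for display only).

σ√T = 0.4272·√0.3558 = 0.254820
d₁ = (ln(S/K) + (r+σ²/2)T) / (σ√T) = (ln(136.36/162.5) + (0.0653+0.4272²/2)·0.3558) / 0.254820 = (-0.175380 + 0.055700) / 0.254820 = -0.469661
d₂ = d₁ − σ√T = -0.469661 − 0.254820 = -0.724481
e^{−rT} = 0.977034
N(d₁) = 0.319299,  N(d₂) = 0.234385
Call price V = S·N(d₁) − K·e^{−rT}·N(d₂) = 43.539582 − 37.212888 = 6.326694
φ(d₁) = (1/√(2π))·e^{−d₁²/2} = 0.357282
Γ = φ(d₁) / (S·σ·√T) = 0.010282

price = 6.326694
Γ = 0.010282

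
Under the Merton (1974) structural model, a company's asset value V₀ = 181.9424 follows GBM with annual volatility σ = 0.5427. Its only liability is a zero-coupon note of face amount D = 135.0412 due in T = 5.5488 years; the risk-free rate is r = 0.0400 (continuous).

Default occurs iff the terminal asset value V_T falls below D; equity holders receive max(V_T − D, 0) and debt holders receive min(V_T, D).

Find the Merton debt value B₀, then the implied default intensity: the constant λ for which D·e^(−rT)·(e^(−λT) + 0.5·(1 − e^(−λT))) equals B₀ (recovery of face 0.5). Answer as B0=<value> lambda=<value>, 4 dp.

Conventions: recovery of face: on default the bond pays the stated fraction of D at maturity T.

With assets at 181.9424 and a single debt payment of 135.0412 at 5.5488 years:
d₁ = [ln(V₀/D) + (r + σ²/2)T] / (σ√T)
   = [ln(181.9424/135.0412) + (0.0400 + 0.5·0.5427²)·5.5488] / (0.5427·√5.5488)
   = [0.298110 + 1.039077] / 1.278378 = 1.046003
d₂ = d₁ − σ√T = 1.046003 − 1.278378 = -0.232375
N(d₁) = 0.852220,  N(d₂) = 0.408123,  e^(−rT) = 0.800954
E₀ = V₀·N(d₁) − D·e^(−rT)·N(d₂)
   = 181.9424·0.852220 − 135.0412·0.800954·0.408123 = 110.911648
B₀ = V₀ − E₀ = 181.9424 − 110.911648 = 71.030752
e^(−λT) = (B₀·e^(rT)/D − 0.5)/(1 − 0.5) = (71.0308·1.248511/135.0412 − 0.5)/0.5 = 0.31341793
λ = −ln(0.31341793)/5.5488 = 0.209093

B0=71.0308 lambda=0.2091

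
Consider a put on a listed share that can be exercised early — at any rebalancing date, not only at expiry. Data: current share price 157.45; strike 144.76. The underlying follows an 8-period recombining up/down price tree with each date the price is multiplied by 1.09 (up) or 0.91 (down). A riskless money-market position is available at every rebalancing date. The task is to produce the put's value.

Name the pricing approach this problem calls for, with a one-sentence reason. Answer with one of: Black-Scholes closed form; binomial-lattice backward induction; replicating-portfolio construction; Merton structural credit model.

Key observation: the exercise right at every one of the 8 steps is what matters: each node needs max(144.76 − S, continuation), which only the stepwise tree valuation starting from spot 157.45 delivers.

framework: binomial-lattice backward induction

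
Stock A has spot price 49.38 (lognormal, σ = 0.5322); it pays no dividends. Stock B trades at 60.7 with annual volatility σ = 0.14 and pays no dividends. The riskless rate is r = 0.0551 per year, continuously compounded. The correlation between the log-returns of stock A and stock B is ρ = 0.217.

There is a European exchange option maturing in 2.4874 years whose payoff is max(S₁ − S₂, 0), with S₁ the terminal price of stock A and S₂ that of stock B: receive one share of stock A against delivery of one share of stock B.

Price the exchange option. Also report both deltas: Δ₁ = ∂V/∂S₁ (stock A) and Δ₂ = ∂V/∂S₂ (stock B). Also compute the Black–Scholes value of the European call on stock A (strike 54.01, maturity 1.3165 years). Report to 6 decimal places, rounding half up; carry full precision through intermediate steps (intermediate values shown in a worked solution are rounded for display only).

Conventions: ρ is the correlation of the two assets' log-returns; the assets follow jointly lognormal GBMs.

σ_eff = √(σ₁² + σ₂² − 2ρσ₁σ₂) = √(0.5322² + 0.14² − 2·0.217·0.5322·0.14) = 0.520096
d₁ = (ln(S₁/S₂) + (q₂ − q₁ + σ_eff²/2)T) / (σ_eff√T) = (ln(49.38/60.7) + (0.0 − 0.0 + 0.135250)·2.4874) / 0.820270 = 0.158513
d₂ = d₁ − σ_eff√T = 0.158513 − 0.820270 = -0.661757
N(d₁) = 0.562974,  N(d₂) = 0.254063
V = S₁·e^{−q₁T}·N(d₁) − S₂·e^{−q₂T}·N(d₂) = 27.799634 − 15.421648 = 12.377985
Δ₁ = e^{−q₁T}·N(d₁) = 0.562974;  Δ₂ = −e^{−q₂T}·N(d₂) = -0.254063
[vanilla: stock A call K=54.01]
σ√T = 0.5322·√1.3165 = 0.610640
d₁ = (ln(S/K) + (r+σ²/2)T) / (σ√T) = (ln(49.38/54.01) + (0.0551+0.5322²/2)·1.3165) / 0.610640 = (-0.089624 + 0.258980) / 0.610640 = 0.277342
d₂ = d₁ − σ√T = 0.277342 − 0.610640 = -0.333298
e^{−rT} = 0.930029
N(d₁) = 0.609241,  N(d₂) = 0.369455
price = S·N(d₁) − K·e^{−rT}·N(d₂) = 30.084330 − 18.558031 = 11.526299

exchange price = 12.377985
Δ1 = 0.562974
Δ2 = -0.254063
price(stock A call K=54.01) = 11.526299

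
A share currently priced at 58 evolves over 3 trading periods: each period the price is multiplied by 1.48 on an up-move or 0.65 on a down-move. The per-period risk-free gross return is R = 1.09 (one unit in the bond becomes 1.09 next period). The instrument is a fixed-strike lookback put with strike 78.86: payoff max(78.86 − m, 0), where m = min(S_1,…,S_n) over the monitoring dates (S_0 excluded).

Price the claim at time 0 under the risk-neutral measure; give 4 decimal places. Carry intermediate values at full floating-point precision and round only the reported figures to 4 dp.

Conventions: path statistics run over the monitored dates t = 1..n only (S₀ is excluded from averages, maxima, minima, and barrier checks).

price = 24.2016

Set p* = 0.5301 (from d < R < u); the path-dependent value is the discounted p*-expectation over all price paths.
Enumerate all 2^3 = 8 price paths (U = up ×1.48, D = down ×0.65); each path with k up-moves has probability p*^k·(1−p*)^(3−k).
DDD: m=15.9283, payoff=62.9318, prob=0.103743
UDD: m=36.2674, payoff=42.5926, prob=0.117044
DUD: m=36.2674, payoff=42.5926, prob=0.117044
UUD: m=82.5781, payoff=0.0000, prob=0.132049
DDU: m=24.5050, payoff=54.3550, prob=0.117044
UDU: m=55.7960, payoff=23.0640, prob=0.132049
DUU: m=37.7000, payoff=41.1600, prob=0.132049
UUU: m=85.8400, payoff=0.0000, prob=0.148979
Price = Σ prob·payoff / R^3 = 31.341751 / 1.295029 = 24.2016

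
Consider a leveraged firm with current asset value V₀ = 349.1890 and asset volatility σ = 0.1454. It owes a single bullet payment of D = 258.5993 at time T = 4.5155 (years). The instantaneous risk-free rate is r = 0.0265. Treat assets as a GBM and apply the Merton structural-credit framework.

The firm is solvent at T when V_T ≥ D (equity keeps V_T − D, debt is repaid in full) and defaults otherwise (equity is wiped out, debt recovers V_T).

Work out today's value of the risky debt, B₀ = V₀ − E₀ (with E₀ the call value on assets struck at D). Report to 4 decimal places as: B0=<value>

B0=225.9590

With assets at 349.1890 and a single debt payment of 258.5993 at 4.5155 years:
d₁ = [ln(V₀/D) + (r + σ²/2)T] / (σ√T)
   = [ln(349.1890/258.5993) + (0.0265 + 0.5·0.1454²)·4.5155] / (0.1454·√4.5155)
   = [0.300334 + 0.167392] / 0.308971 = 1.513819
d₂ = d₁ − σ√T = 1.513819 − 0.308971 = 1.204848
N(d₁) = 0.934964,  N(d₂) = 0.885869,  e^(−rT) = 0.887221
E₀ = V₀·N(d₁) − D·e^(−rT)·N(d₂)
   = 349.1890·0.934964 − 258.5993·0.887221·0.885869 = 123.229973
B₀ = V₀ − E₀ = 349.1890 − 123.229973 = 225.959027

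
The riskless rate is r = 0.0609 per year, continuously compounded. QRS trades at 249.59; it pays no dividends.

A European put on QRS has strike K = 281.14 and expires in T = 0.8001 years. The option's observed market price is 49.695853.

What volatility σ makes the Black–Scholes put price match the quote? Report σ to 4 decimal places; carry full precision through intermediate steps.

At σ = 0.4357 the Black–Scholes value reproduces the quote:
σ√T = 0.4357·√0.8001 = 0.389726
d₁ = (ln(S/K) + (r+σ²/2)T) / (σ√T) = (ln(249.59/281.14) + (0.0609+0.4357²/2)·0.8001) / 0.389726 = (-0.119033 + 0.124669) / 0.389726 = 0.014462
d₂ = d₁ − σ√T = 0.014462 − 0.389726 = -0.375264
e^{−rT} = 0.952442
N(−d₁) = 0.494231,  N(−d₂) = 0.646268
V = K·e^{−rT}·N(−d₂) − S·N(−d₁) = 173.050903 − 123.355050 = 49.695853 (matching the quote); vega is positive throughout, so no other σ reproduces this price

sigma = 0.4357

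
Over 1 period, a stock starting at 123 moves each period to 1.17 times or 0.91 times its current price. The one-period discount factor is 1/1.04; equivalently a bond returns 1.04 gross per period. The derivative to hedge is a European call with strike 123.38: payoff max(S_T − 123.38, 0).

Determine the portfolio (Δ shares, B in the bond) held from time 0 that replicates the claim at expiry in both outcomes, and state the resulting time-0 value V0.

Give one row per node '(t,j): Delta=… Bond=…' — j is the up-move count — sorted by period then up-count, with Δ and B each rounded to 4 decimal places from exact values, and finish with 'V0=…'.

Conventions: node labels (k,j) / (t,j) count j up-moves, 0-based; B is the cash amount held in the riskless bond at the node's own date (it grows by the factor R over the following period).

(0,0): Delta=0.6420 Bond=-69.0913
V0=9.8702

Arbitrage-free pricing uses the up-move probability p* = (R−d)/(u−d) = 0.5000, discounting each step at R = 1.04.
Terminal payoffs: V(1,0)=0.0000, V(1,1)=20.5300
  t=0,j=0: stock 123.0000 → up 143.9100 (V=20.5300), down 111.9300 (V=0.0000). Price 9.8702; hedge Δ=0.6420, bond B=-69.0913.
As a check, the time-0 holding Δ(0,0)·S0 + B(0,0) comes to 9.8702 — exactly V0.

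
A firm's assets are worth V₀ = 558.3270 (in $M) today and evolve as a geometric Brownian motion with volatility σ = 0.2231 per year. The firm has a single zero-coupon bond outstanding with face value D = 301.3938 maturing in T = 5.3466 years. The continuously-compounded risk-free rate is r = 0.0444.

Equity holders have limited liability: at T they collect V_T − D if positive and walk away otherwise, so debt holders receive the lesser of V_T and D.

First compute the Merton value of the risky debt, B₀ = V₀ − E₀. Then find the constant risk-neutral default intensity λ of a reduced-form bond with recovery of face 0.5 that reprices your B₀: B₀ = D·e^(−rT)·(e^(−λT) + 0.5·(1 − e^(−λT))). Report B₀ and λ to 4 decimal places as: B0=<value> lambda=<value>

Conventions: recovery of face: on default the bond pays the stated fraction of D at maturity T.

Apply the equity-as-call identities (strike 301.3938, horizon 5.3466 years):
d₁ = [ln(V₀/D) + (r + σ²/2)T] / (σ√T)
   = [ln(558.3270/301.3938) + (0.0444 + 0.5·0.2231²)·5.3466] / (0.2231·√5.3466)
   = [0.616527 + 0.370449] / 0.515868 = 1.913234
d₂ = d₁ − σ√T = 1.913234 − 0.515868 = 1.397366
N(d₁) = 0.972141,  N(d₂) = 0.918848,  e^(−rT) = 0.788684
E₀ = V₀·N(d₁) − D·e^(−rT)·N(d₂)
   = 558.3270·0.972141 − 301.3938·0.788684·0.918848 = 324.358092
B₀ = V₀ − E₀ = 558.3270 − 324.358092 = 233.968908
e^(−λT) = (B₀·e^(rT)/D − 0.5)/(1 − 0.5) = (233.9689·1.267934/301.3938 − 0.5)/0.5 = 0.96856865
λ = −ln(0.96856865)/5.3466 = 0.005973

B0=233.9689 lambda=0.0060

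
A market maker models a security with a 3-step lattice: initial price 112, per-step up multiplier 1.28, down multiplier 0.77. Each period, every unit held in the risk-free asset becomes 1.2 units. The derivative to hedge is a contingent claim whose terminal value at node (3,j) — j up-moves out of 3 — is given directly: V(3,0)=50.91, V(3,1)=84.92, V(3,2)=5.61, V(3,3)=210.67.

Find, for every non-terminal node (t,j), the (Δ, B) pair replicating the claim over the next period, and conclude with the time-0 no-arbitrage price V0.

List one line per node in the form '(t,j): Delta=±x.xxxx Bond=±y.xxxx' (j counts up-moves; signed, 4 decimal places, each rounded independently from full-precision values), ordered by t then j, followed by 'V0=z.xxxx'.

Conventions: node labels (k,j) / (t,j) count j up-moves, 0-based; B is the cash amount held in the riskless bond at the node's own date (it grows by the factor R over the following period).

(0,0): Delta=1.5274 Bond=-93.7359
(1,0): Delta=-1.1659 Bond=119.7846
(1,1): Delta=1.8288 Bond=-155.6956
(2,0): Delta=1.0042 Bond=-0.3654
(2,1): Delta=-1.4088 Bond=170.5521
(2,2): Delta=2.1912 Bond=-253.3253
V0=77.3309

Arbitrage-free pricing uses the up-move probability p* = (R−d)/(u−d) = 0.8431, discounting each step at R = 1.2.
At maturity the claim pays: V(3,0)=50.9100, V(3,1)=84.9200, V(3,2)=5.6100, V(3,3)=210.6700
Node (2,0) S=66.4048: V=(p*·84.9200+(1−p*)·50.9100)/1.2=66.3209; Δ=(84.9200−50.9100)/(84.9981−51.1317)=1.0042; B=V−Δ·S=-0.3654
Node (2,1) S=110.3872: V=(p*·5.6100+(1−p*)·84.9200)/1.2=15.0423; Δ=(5.6100−84.9200)/(141.2956−84.9981)=-1.4088; B=V−Δ·S=170.5521
Node (2,2) S=183.5008: V=(p*·210.6700+(1−p*)·5.6100)/1.2=148.7531; Δ=(210.6700−5.6100)/(234.8810−141.2956)=2.1912; B=V−Δ·S=-253.3253
Node (1,0) S=86.2400: V=(p*·15.0423+(1−p*)·66.3209)/1.2=19.2384; Δ=(15.0423−66.3209)/(110.3872−66.4048)=-1.1659; B=V−Δ·S=119.7846
Node (1,1) S=143.3600: V=(p*·148.7531+(1−p*)·15.0423)/1.2=106.4824; Δ=(148.7531−15.0423)/(183.5008−110.3872)=1.8288; B=V−Δ·S=-155.6956
Node (0,0) S=112.0000: V=(p*·106.4824+(1−p*)·19.2384)/1.2=77.3309; Δ=(106.4824−19.2384)/(143.3600−86.2400)=1.5274; B=V−Δ·S=-93.7359
Check: Δ(0,0)·S0 + B(0,0) = 77.3309 = V0.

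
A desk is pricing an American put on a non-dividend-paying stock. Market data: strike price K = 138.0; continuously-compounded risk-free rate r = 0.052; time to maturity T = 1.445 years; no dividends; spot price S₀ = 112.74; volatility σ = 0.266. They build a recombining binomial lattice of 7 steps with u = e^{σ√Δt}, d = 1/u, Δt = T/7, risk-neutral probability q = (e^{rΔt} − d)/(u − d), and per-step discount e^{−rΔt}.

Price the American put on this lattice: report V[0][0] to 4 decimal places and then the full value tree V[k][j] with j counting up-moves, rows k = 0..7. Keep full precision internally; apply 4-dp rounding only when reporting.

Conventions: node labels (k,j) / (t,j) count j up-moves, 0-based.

Δt=0.20643, u=1.12846, d=0.88616, q=0.51436, disc=e^(-rΔt)=0.98932
k=7 terminal: V=max(K-S,0) → 89.6196 76.3911 59.5456 38.0941 10.7772 0.0000 0.0000 0.0000
k=6: j=0 S=54.5955 intr=83.4045 cont=81.9311 V=83.4045[EX]; j=1 S=69.5233 intr=68.4767 cont=67.0033 V=68.4767[EX]; j=2 S=88.5328 intr=49.4672 cont=47.9938 V=49.4672[EX]; j=3 S=112.7400 intr=25.2600 cont=23.7866 V=25.2600[EX]; j=4 S=143.5661 intr=0.0000 cont=5.1779 V=5.1779[hold]; j=5 S=182.8208 intr=0.0000 cont=0.0000 V=0.0000[hold]; j=6 S=232.8088 intr=0.0000 cont=0.0000 V=0.0000[hold]
k=5: j=0 S=61.6089 intr=76.3911 cont=74.9177 V=76.3911[EX]; j=1 S=78.4544 intr=59.5456 cont=58.0722 V=59.5456[EX]; j=2 S=99.9059 intr=38.0941 cont=36.6207 V=38.0941[EX]; j=3 S=127.2228 intr=10.7772 cont=14.7711 V=14.7711[hold]; j=4 S=162.0088 intr=0.0000 cont=2.4877 V=2.4877[hold]; j=5 S=206.3063 intr=0.0000 cont=0.0000 V=0.0000[hold]
k=4: j=0 S=69.5233 intr=68.4767 cont=67.0033 V=68.4767[EX]; j=1 S=88.5328 intr=49.4672 cont=47.9938 V=49.4672[EX]; j=2 S=112.7400 intr=25.2600 cont=25.8190 V=25.8190[hold]; j=3 S=143.5661 intr=0.0000 cont=8.3627 V=8.3627[hold]; j=4 S=182.8208 intr=0.0000 cont=1.1952 V=1.1952[hold]
k=3: j=0 S=78.4544 intr=59.5456 cont=58.0722 V=59.5456[EX]; j=1 S=99.9059 intr=38.0941 cont=36.9051 V=38.0941[EX]; j=2 S=127.2228 intr=10.7772 cont=16.6603 V=16.6603[hold]; j=3 S=162.0088 intr=0.0000 cont=4.6261 V=4.6261[hold]
k=2: j=0 S=88.5328 intr=49.4672 cont=47.9938 V=49.4672[EX]; j=1 S=112.7400 intr=25.2600 cont=26.7803 V=26.7803[hold]; j=2 S=143.5661 intr=0.0000 cont=10.3586 V=10.3586[hold]
k=1: j=0 S=99.9059 intr=38.0941 cont=37.3944 V=38.0941[EX]; j=1 S=127.2228 intr=10.7772 cont=18.1379 V=18.1379[hold]
k=0: j=0 S=112.7400 intr=25.2600 cont=27.5322 V=27.5322[hold]

price = 27.5322
tree:
27.5322
38.0941 18.1379
49.4672 26.7803 10.3586
59.5456 38.0941 16.6603 4.6261
68.4767 49.4672 25.8190 8.3627 1.1952
76.3911 59.5456 38.0941 14.7711 2.4877 0.0000
83.4045 68.4767 49.4672 25.2600 5.1779 0.0000 0.0000
89.6196 76.3911 59.5456 38.0941 10.7772 0.0000 0.0000 0.0000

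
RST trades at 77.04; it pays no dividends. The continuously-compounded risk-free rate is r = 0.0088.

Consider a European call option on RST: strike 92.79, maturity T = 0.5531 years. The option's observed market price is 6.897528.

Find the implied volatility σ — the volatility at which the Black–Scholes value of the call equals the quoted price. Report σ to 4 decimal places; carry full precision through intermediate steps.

sigma = 0.5284

At σ = 0.5284 the Black–Scholes value reproduces the quote:
σ√T = 0.5284·√0.5531 = 0.392975
d₁ = (ln(S/K) + (r+σ²/2)T) / (σ√T) = (ln(77.04/92.79) + (0.0088+0.5284²/2)·0.5531) / 0.392975 = (-0.186014 + 0.082082) / 0.392975 = -0.264476
d₂ = d₁ − σ√T = -0.264476 − 0.392975 = -0.657450
e^{−rT} = 0.995145
N(d₁) = 0.395707,  N(d₂) = 0.255446
V = S·N(d₁) − K·e^{−rT}·N(d₂) = 30.485245 − 23.587716 = 6.897528 (the quoted price), and the Black–Scholes price is strictly increasing in σ, so σ is unique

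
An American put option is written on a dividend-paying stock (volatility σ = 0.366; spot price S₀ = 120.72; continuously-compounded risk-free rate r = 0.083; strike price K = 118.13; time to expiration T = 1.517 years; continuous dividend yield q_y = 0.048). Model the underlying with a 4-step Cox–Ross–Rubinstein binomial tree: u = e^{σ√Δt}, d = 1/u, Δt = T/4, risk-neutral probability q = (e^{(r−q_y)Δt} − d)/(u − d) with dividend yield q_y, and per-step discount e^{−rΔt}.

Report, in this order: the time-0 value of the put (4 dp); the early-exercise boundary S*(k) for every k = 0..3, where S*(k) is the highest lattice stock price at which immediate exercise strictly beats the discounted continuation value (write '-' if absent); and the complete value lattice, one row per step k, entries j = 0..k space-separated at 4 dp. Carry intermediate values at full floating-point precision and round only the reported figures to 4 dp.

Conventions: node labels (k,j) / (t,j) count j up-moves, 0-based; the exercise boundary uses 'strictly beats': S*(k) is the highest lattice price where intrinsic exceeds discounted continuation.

price = 15.9391
boundary = - - 76.9137 96.3588
tree:
15.9391
26.1328 5.6715
41.2163 11.1119 0.0000
56.7374 21.7712 0.0000 0.0000
69.1264 41.2163 0.0000 0.0000 0.0000

params: Δt=0.37925 u=1.25282 d=0.79820 q=0.47328 e^(-rΔt)=0.96901
t_4 payoffs: 69.1264 41.2163 0.0000 0.0000 0.0000
t_3: node(3,0) S=61.3926 payoff=56.7374 vs cont=54.1843 → 56.7374 [stop]  node(3,1) S=96.3588 payoff=21.7712 vs cont=21.0367 → 21.7712 [stop]  node(3,2) S=151.2401 payoff=0.0000 vs cont=0.0000 → 0.0000 [wait]  node(3,3) S=237.3790 payoff=0.0000 vs cont=0.0000 → 0.0000 [wait]  ⇒ S*(3)=96.3588
t_2: node(2,0) S=76.9137 payoff=41.2163 vs cont=38.9432 → 41.2163 [stop]  node(2,1) S=120.7200 payoff=0.0000 vs cont=11.1119 → 11.1119 [wait]  node(2,2) S=189.4762 payoff=0.0000 vs cont=0.0000 → 0.0000 [wait]  ⇒ S*(2)=76.9137
t_1: node(1,0) S=96.3588 payoff=21.7712 vs cont=26.1328 → 26.1328 [wait]  node(1,1) S=151.2401 payoff=0.0000 vs cont=5.6715 → 5.6715 [wait]  ⇒ S*(1)=-
t_0: node(0,0) S=120.7200 payoff=0.0000 vs cont=15.9391 → 15.9391 [wait]  ⇒ S*(0)=-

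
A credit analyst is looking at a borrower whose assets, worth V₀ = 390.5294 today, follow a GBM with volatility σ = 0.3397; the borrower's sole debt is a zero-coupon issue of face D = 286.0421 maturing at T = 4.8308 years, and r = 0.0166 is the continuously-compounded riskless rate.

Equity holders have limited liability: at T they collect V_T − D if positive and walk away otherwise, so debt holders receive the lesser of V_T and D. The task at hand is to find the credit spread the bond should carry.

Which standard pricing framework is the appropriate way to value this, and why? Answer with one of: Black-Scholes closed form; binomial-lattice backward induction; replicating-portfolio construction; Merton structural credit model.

framework: Merton structural credit model

Key observation: assets follow a GBM and default happens iff V_T < 286.0421; valuing claims on that split (equity as a call, risky debt as the residual) is the structural model's definition.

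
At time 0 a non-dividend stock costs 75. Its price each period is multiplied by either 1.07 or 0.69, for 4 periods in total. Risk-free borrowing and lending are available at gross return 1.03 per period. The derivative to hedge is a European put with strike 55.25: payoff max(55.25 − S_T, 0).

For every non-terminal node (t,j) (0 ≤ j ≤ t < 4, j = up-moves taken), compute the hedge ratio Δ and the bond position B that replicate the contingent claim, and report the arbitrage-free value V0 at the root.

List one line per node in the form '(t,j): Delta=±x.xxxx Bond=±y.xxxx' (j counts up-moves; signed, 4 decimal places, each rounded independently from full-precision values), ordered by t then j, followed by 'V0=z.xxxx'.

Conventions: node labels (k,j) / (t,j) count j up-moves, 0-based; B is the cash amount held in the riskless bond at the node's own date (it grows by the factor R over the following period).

(0,0): Delta=-0.1309 Bond=10.6049
(1,0): Delta=-0.6874 Bond=39.7251
(1,1): Delta=-0.0886 Bond=7.5345
(2,0): Delta=-1.0000 Bond=52.0784
(2,1): Delta=-0.6637 Bond=39.6037
(2,2): Delta=-0.0450 Bond=4.0143
(3,0): Delta=-1.0000 Bond=53.6408
(3,1): Delta=-1.0000 Bond=53.6408
(3,2): Delta=-0.6382 Bond=39.2802
(3,3): Delta=0.0000 Bond=0.0000
V0=0.7908

No-arbitrage ⇒ martingale measure with p* = (R−d)/(u−d) = 0.8947.
Expiry values: V(4,0)=38.2497, V(4,1)=28.8872, V(4,2)=14.3685, V(4,3)=0.0000, V(4,4)=0.0000
Node (3,0) S=24.6382: V=(p*·28.8872+(1−p*)·38.2497)/1.03=29.0026; Δ=(28.8872−38.2497)/(26.3628−17.0003)=-1.0000; B=V−Δ·S=53.6408
Node (3,1) S=38.2070: V=(p*·14.3685+(1−p*)·28.8872)/1.03=15.4338; Δ=(14.3685−28.8872)/(40.8815−26.3628)=-1.0000; B=V−Δ·S=53.6408
Node (3,2) S=59.2486: V=(p*·0.0000+(1−p*)·14.3685)/1.03=1.4684; Δ=(0.0000−14.3685)/(63.3960−40.8815)=-0.6382; B=V−Δ·S=39.2802
Node (3,3) S=91.8782: V=(p*·0.0000+(1−p*)·0.0000)/1.03=0.0000; Δ=(0.0000−0.0000)/(98.3097−63.3960)=0.0000; B=V−Δ·S=0.0000
Node (2,0) S=35.7075: V=(p*·15.4338+(1−p*)·29.0026)/1.03=16.3709; Δ=(15.4338−29.0026)/(38.2070−24.6382)=-1.0000; B=V−Δ·S=52.0784
Node (2,1) S=55.3725: V=(p*·1.4684+(1−p*)·15.4338)/1.03=2.8529; Δ=(1.4684−15.4338)/(59.2486−38.2070)=-0.6637; B=V−Δ·S=39.6037
Node (2,2) S=85.8675: V=(p*·0.0000+(1−p*)·1.4684)/1.03=0.1501; Δ=(0.0000−1.4684)/(91.8782−59.2486)=-0.0450; B=V−Δ·S=4.0143
Node (1,0) S=51.7500: V=(p*·2.8529+(1−p*)·16.3709)/1.03=4.1513; Δ=(2.8529−16.3709)/(55.3725−35.7075)=-0.6874; B=V−Δ·S=39.7251
Node (1,1) S=80.2500: V=(p*·0.1501+(1−p*)·2.8529)/1.03=0.4219; Δ=(0.1501−2.8529)/(85.8675−55.3725)=-0.0886; B=V−Δ·S=7.5345
Node (0,0) S=75.0000: V=(p*·0.4219+(1−p*)·4.1513)/1.03=0.7908; Δ=(0.4219−4.1513)/(80.2500−51.7500)=-0.1309; B=V−Δ·S=10.6049
Sanity check at the root: Δ(0,0)·S0 + B(0,0) reproduces V0 = 0.7908.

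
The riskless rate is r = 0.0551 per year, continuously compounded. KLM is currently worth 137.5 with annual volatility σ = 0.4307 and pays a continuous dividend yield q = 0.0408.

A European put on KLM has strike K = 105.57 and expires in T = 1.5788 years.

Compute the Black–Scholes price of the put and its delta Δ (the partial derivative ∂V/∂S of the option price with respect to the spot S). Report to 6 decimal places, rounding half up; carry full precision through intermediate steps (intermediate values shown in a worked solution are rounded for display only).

price = 11.192269
Δ = -0.198478

σ√T = 0.4307·√1.5788 = 0.541176
d₁ = (ln(S/K) + (r−q+σ²/2)T) / (σ√T) = (ln(137.5/105.57) + (0.0551−0.0408+0.4307²/2)·1.5788) / 0.541176 = (0.264250 + 0.169013) / 0.541176 = 0.800594
d₂ = d₁ − σ√T = 0.800594 − 0.541176 = 0.259418
e^{−rT} = 0.916685
e^{−qT} = 0.937616
N(−d₁) = 0.211683,  N(−d₂) = 0.397656
Put price V = K·e^{−rT}·N(−d₂) − S·e^{−qT}·N(−d₁) = 38.482945 − 27.290677 = 11.192269
Δ = −e^{−qT}·N(−d₁) = -0.198478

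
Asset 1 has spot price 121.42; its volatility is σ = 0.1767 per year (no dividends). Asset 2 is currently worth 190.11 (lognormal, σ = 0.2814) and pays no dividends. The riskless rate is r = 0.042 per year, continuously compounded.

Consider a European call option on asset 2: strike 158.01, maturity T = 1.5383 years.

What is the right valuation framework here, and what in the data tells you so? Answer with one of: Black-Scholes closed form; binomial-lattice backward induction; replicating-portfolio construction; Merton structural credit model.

Key observation: everything needed for the exact continuous-time valuation of the European call on asset 2 (strike 158.01) is given, and no feature rules the closed form out.

framework: Black-Scholes closed form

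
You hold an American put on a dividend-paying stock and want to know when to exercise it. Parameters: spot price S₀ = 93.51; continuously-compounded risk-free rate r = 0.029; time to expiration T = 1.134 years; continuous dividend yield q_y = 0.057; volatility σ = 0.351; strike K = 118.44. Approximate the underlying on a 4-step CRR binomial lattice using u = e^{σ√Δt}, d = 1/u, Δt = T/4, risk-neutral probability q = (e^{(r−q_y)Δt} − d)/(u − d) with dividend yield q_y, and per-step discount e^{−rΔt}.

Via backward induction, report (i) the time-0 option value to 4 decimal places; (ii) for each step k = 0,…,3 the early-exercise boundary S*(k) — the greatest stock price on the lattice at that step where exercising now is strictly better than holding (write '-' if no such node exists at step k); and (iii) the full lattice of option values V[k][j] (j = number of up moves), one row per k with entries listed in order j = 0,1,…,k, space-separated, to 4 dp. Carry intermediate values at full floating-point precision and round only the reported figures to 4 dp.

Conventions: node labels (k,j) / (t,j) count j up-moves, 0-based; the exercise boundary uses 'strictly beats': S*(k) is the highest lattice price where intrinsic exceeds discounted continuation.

price = 32.7440
boundary = - - - 53.3782
tree:
32.7440
43.0677 19.8166
54.2720 29.1814 7.9012
65.0618 41.1438 14.0348 0.0000
74.1609 54.0930 24.9300 0.0000 0.0000

Δt=0.28350  u=1.20549  d=0.82954  q=0.43238  discount=0.99181
step 4 (expiry): payoffs max(K−S,0) = 74.1609 54.0930 24.9300 0.0000 0.0000
step 3: (k=3,j=0): S=53.3782, K−S=65.0618, hold=64.9477 ⇒ V=65.0618 exercise | (k=3,j=1): S=77.5699, K−S=40.8701, hold=41.1438 ⇒ V=41.1438 continue | (k=3,j=2): S=112.7257, K−S=5.7143, hold=14.0348 ⇒ V=14.0348 continue | (k=3,j=3): S=163.8146, K−S=0.0000, hold=0.0000 ⇒ V=0.0000 continue  boundary S*=53.3782
step 2: (k=2,j=0): S=64.3470, K−S=54.0930, hold=54.2720 ⇒ V=54.2720 continue | (k=2,j=1): S=93.5100, K−S=24.9300, hold=29.1814 ⇒ V=29.1814 continue | (k=2,j=2): S=135.8901, K−S=0.0000, hold=7.9012 ⇒ V=7.9012 continue  boundary S*=-
step 1: (k=1,j=0): S=77.5699, K−S=40.8701, hold=43.0677 ⇒ V=43.0677 continue | (k=1,j=1): S=112.7257, K−S=5.7143, hold=19.8166 ⇒ V=19.8166 continue  boundary S*=-
step 0: (k=0,j=0): S=93.5100, K−S=24.9300, hold=32.7440 ⇒ V=32.7440 continue  boundary S*=-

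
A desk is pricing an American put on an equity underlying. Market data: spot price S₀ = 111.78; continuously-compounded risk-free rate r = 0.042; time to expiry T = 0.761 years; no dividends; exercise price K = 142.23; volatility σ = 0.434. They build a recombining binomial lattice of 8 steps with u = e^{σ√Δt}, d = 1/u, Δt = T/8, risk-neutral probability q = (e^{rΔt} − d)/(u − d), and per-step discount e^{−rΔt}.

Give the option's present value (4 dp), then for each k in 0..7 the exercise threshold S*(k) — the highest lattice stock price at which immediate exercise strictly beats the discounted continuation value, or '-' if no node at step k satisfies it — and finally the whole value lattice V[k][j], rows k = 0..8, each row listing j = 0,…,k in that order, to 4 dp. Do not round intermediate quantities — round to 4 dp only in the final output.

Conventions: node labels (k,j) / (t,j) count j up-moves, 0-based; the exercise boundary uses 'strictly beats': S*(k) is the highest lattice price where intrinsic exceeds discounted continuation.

price = 35.4301
boundary = - - 85.5261 74.8110 85.5261 97.7758 85.5261 97.7758
tree:
35.4301
45.5696 24.8058
56.7039 33.9583 15.1560
67.4190 44.8124 22.5523 7.3172
76.7916 56.7039 32.3795 12.1572 2.1660
84.9899 67.4190 44.4542 19.6458 4.1941 0.0000
92.1612 76.7916 56.7039 30.4994 8.1213 0.0000 0.0000
98.4340 84.9899 67.4190 44.4542 15.7255 0.0000 0.0000 0.0000
103.9209 92.1612 76.7916 56.7039 30.4500 0.0000 0.0000 0.0000 0.0000

params: Δt=0.09513 u=1.14323 d=0.87472 q=0.48149 e^(-rΔt)=0.99601
t_8 payoffs: 103.9209 92.1612 76.7916 56.7039 30.4500 0.0000 0.0000 0.0000 0.0000
t_7: node(7,0) S=43.7960 payoff=98.4340 vs cont=97.8669 → 98.4340 [stop]  node(7,1) S=57.2401 payoff=84.9899 vs cont=84.4228 → 84.9899 [stop]  node(7,2) S=74.8110 payoff=67.4190 vs cont=66.8519 → 67.4190 [stop]  node(7,3) S=97.7758 payoff=44.4542 vs cont=43.8871 → 44.4542 [stop]  node(7,4) S=127.7900 payoff=14.4400 vs cont=15.7255 → 15.7255 [wait]  node(7,5) S=167.0177 payoff=0.0000 vs cont=0.0000 → 0.0000 [wait]  node(7,6) S=218.2872 payoff=0.0000 vs cont=0.0000 → 0.0000 [wait]  node(7,7) S=285.2948 payoff=0.0000 vs cont=0.0000 → 0.0000 [wait]  ⇒ S*(7)=97.7758
t_6: node(6,0) S=50.0688 payoff=92.1612 vs cont=91.5941 → 92.1612 [stop]  node(6,1) S=65.4384 payoff=76.7916 vs cont=76.2245 → 76.7916 [stop]  node(6,2) S=85.5261 payoff=56.7039 vs cont=56.1368 → 56.7039 [stop]  node(6,3) S=111.7800 payoff=30.4500 vs cont=30.4994 → 30.4994 [wait]  node(6,4) S=146.0931 payoff=0.0000 vs cont=8.1213 → 8.1213 [wait]  node(6,5) S=190.9393 payoff=0.0000 vs cont=0.0000 → 0.0000 [wait]  node(6,6) S=249.5520 payoff=0.0000 vs cont=0.0000 → 0.0000 [wait]  ⇒ S*(6)=85.5261
t_5: node(5,0) S=57.2401 payoff=84.9899 vs cont=84.4228 → 84.9899 [stop]  node(5,1) S=74.8110 payoff=67.4190 vs cont=66.8519 → 67.4190 [stop]  node(5,2) S=97.7758 payoff=44.4542 vs cont=43.9108 → 44.4542 [stop]  node(5,3) S=127.7900 payoff=14.4400 vs cont=19.6458 → 19.6458 [wait]  node(5,4) S=167.0177 payoff=0.0000 vs cont=4.1941 → 4.1941 [wait]  node(5,5) S=218.2872 payoff=0.0000 vs cont=0.0000 → 0.0000 [wait]  ⇒ S*(5)=97.7758
t_4: node(4,0) S=65.4384 payoff=76.7916 vs cont=76.2245 → 76.7916 [stop]  node(4,1) S=85.5261 payoff=56.7039 vs cont=56.1368 → 56.7039 [stop]  node(4,2) S=111.7800 payoff=30.4500 vs cont=32.3795 → 32.3795 [wait]  node(4,3) S=146.0931 payoff=0.0000 vs cont=12.1572 → 12.1572 [wait]  node(4,4) S=190.9393 payoff=0.0000 vs cont=2.1660 → 2.1660 [wait]  ⇒ S*(4)=85.5261
t_3: node(3,0) S=74.8110 payoff=67.4190 vs cont=66.8519 → 67.4190 [stop]  node(3,1) S=97.7758 payoff=44.4542 vs cont=44.8124 → 44.8124 [wait]  node(3,2) S=127.7900 payoff=14.4400 vs cont=22.5523 → 22.5523 [wait]  node(3,3) S=167.0177 payoff=0.0000 vs cont=7.3172 → 7.3172 [wait]  ⇒ S*(3)=74.8110
t_2: node(2,0) S=85.5261 payoff=56.7039 vs cont=56.3086 → 56.7039 [stop]  node(2,1) S=111.7800 payoff=30.4500 vs cont=33.9583 → 33.9583 [wait]  node(2,2) S=146.0931 payoff=0.0000 vs cont=15.1560 → 15.1560 [wait]  ⇒ S*(2)=85.5261
t_1: node(1,0) S=97.7758 payoff=44.4542 vs cont=45.5696 → 45.5696 [wait]  node(1,1) S=127.7900 payoff=14.4400 vs cont=24.8058 → 24.8058 [wait]  ⇒ S*(1)=-
t_0: node(0,0) S=111.7800 payoff=30.4500 vs cont=35.4301 → 35.4301 [wait]  ⇒ S*(0)=-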